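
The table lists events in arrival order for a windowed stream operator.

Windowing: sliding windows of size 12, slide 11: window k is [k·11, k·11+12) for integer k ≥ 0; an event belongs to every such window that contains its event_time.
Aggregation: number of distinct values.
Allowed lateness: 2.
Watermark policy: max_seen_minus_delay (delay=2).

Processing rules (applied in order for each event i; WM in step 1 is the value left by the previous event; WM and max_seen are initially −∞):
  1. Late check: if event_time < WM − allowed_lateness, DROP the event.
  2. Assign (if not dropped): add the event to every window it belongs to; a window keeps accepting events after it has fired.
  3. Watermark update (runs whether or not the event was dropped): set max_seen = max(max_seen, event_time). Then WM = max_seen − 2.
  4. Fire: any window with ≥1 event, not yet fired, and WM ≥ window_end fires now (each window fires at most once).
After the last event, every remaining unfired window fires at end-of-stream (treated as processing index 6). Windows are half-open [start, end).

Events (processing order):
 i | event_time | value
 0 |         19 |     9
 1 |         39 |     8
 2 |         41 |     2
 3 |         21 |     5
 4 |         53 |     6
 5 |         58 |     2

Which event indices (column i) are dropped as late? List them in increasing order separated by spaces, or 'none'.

i=0 t=19 v=9: → [11,23); WM=17
i=1 t=39 v=8: → [33,45); WM=37; [11,23) fires=1
i=2 t=41 v=2: → [33,45); WM=39
i=3 t=21 v=5: DROP (t<39-2); WM=39
i=4 t=53 v=6: → [44,56); WM=51; [33,45) fires=2
i=5 t=58 v=2: → [55,67); WM=56; [44,56) fires=1

3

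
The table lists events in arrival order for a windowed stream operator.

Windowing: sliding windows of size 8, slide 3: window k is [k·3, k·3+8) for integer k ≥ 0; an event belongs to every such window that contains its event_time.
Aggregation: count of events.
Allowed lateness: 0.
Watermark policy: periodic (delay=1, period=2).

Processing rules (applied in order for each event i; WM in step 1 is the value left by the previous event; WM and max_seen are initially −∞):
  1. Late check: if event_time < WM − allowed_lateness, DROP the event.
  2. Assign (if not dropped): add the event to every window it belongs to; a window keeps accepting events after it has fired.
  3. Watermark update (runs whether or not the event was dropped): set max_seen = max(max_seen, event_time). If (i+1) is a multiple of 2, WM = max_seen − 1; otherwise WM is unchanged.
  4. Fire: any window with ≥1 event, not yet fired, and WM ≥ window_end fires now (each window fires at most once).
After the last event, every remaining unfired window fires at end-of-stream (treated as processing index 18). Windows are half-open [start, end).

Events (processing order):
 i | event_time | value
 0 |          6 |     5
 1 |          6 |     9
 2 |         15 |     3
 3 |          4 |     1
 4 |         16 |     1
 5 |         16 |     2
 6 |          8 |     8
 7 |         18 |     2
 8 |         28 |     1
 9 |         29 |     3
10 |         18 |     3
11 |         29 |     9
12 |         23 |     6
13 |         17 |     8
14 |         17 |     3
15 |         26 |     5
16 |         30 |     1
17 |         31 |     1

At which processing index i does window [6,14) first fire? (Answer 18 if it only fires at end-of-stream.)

3

i=0 t=6 v=5: → [6,14),[3,11),[0,8); WM=−∞
i=1 t=6 v=9: → [6,14),[3,11),[0,8); WM=5
i=2 t=15 v=3: → [15,23),[12,20),[9,17); WM=5
i=3 t=4 v=1: DROP (t<5-0); WM=14; [0,8) fires=2 [3,11) fires=2 [6,14) fires=2
i=4 t=16 v=1: → [15,23),[12,20),[9,17); WM=14
i=5 t=16 v=2: → [15,23),[12,20),[9,17); WM=15
i=6 t=8 v=8: DROP (t<15-0); WM=15
i=7 t=18 v=2: → [18,26),[15,23),[12,20); WM=17; [9,17) fires=3
i=8 t=28 v=1: → [27,35),[24,32),[21,29); WM=17
i=9 t=29 v=3: → [27,35),[24,32); WM=28; [12,20) fires=4 [15,23) fires=4 [18,26) fires=1
i=10 t=18 v=3: DROP (t<28-0); WM=28
i=11 t=29 v=9: → [27,35),[24,32); WM=28
i=12 t=23 v=6: DROP (t<28-0); WM=28
i=13 t=17 v=8: DROP (t<28-0); WM=28
i=14 t=17 v=3: DROP (t<28-0); WM=28
i=15 t=26 v=5: DROP (t<28-0); WM=28
i=16 t=30 v=1: → [30,38),[27,35),[24,32); WM=28
i=17 t=31 v=1: → [30,38),[27,35),[24,32); WM=30; [21,29) fires=1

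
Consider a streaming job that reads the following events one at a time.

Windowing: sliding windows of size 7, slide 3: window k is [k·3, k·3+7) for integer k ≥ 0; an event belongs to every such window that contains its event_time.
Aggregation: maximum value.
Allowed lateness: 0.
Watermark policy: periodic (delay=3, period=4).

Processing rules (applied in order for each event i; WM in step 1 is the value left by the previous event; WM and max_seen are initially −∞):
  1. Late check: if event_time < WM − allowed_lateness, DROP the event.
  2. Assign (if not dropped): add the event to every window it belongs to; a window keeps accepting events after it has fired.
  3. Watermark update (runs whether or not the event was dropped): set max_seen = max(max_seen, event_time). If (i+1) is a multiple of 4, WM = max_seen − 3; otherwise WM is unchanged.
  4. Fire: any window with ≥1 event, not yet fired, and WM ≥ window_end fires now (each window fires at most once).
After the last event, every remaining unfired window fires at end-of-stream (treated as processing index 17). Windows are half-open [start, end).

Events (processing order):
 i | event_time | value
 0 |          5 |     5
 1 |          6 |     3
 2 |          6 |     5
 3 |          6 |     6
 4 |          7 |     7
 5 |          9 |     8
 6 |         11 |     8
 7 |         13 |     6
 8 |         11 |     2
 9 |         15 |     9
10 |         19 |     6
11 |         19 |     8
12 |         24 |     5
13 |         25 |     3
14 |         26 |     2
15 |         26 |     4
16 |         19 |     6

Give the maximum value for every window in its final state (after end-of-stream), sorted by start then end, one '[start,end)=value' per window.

i=0 t=5 v=5: → [3,10),[0,7); WM=−∞
i=1 t=6 v=3: → [6,13),[3,10),[0,7); WM=−∞
i=2 t=6 v=5: → [6,13),[3,10),[0,7); WM=−∞
i=3 t=6 v=6: → [6,13),[3,10),[0,7); WM=3
i=4 t=7 v=7: → [6,13),[3,10); WM=3
i=5 t=9 v=8: → [9,16),[6,13),[3,10); WM=3
i=6 t=11 v=8: → [9,16),[6,13); WM=3
i=7 t=13 v=6: → [12,19),[9,16); WM=10; [0,7) fires=6 [3,10) fires=8
i=8 t=11 v=2: → [9,16),[6,13); WM=10
i=9 t=15 v=9: → [15,22),[12,19),[9,16); WM=10
i=10 t=19 v=6: → [18,25),[15,22); WM=10
i=11 t=19 v=8: → [18,25),[15,22); WM=16; [6,13) fires=8 [9,16) fires=9
i=12 t=24 v=5: → [24,31),[21,28),[18,25); WM=16
i=13 t=25 v=3: → [24,31),[21,28); WM=16
i=14 t=26 v=2: → [24,31),[21,28); WM=16
i=15 t=26 v=4: → [24,31),[21,28); WM=23; [12,19) fires=9 [15,22) fires=9
i=16 t=19 v=6: DROP (t<23-0); WM=23

[0,7)=6 [3,10)=8 [6,13)=8 [9,16)=9 [12,19)=9 [15,22)=9 [18,25)=8 [21,28)=5 [24,31)=5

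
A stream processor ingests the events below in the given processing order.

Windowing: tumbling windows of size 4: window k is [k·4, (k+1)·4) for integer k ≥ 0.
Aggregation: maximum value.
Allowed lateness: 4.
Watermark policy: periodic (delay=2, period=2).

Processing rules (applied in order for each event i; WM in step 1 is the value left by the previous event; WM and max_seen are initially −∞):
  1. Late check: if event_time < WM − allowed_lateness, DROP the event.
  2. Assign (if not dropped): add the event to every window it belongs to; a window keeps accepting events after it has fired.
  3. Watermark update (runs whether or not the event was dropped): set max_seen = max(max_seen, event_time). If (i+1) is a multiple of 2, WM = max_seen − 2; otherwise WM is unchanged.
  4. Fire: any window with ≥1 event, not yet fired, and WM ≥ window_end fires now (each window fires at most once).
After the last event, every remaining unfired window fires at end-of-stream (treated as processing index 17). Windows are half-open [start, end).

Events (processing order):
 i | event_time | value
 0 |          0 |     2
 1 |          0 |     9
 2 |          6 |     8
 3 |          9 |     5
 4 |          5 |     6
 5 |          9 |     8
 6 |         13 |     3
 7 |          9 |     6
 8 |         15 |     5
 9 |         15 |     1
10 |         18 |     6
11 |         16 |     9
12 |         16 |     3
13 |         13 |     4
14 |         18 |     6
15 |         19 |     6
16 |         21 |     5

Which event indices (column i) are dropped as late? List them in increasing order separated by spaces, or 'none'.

i=0 t=0 v=2: → [0,4); WM=−∞
i=1 t=0 v=9: → [0,4); WM=-2
i=2 t=6 v=8: → [4,8); WM=-2
i=3 t=9 v=5: → [8,12); WM=7; [0,4) fires=9
i=4 t=5 v=6: → [4,8); WM=7
i=5 t=9 v=8: → [8,12); WM=7
i=6 t=13 v=3: → [12,16); WM=7
i=7 t=9 v=6: → [8,12); WM=11; [4,8) fires=8
i=8 t=15 v=5: → [12,16); WM=11
i=9 t=15 v=1: → [12,16); WM=13; [8,12) fires=8
i=10 t=18 v=6: → [16,20); WM=13
i=11 t=16 v=9: → [16,20); WM=16; [12,16) fires=5
i=12 t=16 v=3: → [16,20); WM=16
i=13 t=13 v=4: → [12,16); WM=16
i=14 t=18 v=6: → [16,20); WM=16
i=15 t=19 v=6: → [16,20); WM=17
i=16 t=21 v=5: → [20,24); WM=17

none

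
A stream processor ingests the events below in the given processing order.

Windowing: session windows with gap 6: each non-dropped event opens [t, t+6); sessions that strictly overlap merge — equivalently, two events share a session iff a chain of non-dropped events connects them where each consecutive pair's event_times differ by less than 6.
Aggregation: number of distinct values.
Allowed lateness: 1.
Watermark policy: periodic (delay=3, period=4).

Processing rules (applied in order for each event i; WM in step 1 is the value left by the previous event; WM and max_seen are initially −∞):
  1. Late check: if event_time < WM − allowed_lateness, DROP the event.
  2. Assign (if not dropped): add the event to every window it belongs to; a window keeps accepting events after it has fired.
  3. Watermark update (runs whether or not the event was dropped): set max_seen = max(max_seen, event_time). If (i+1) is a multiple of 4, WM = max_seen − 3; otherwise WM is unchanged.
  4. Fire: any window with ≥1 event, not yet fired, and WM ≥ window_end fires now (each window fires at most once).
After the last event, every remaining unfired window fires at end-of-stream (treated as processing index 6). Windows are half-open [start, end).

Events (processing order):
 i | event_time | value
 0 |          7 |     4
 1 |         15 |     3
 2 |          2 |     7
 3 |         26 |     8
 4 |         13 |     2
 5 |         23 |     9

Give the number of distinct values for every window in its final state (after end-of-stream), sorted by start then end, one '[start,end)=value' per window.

[2,13)=2 [15,21)=1 [23,32)=2

i=0 t=7 v=4: → [7,13); WM=−∞
i=1 t=15 v=3: → [15,21); WM=−∞
i=2 t=2 v=7: → [2,13); WM=−∞
i=3 t=26 v=8: → [26,32); WM=23
i=4 t=13 v=2: DROP (t<23-1); WM=23
i=5 t=23 v=9: → [23,32); WM=23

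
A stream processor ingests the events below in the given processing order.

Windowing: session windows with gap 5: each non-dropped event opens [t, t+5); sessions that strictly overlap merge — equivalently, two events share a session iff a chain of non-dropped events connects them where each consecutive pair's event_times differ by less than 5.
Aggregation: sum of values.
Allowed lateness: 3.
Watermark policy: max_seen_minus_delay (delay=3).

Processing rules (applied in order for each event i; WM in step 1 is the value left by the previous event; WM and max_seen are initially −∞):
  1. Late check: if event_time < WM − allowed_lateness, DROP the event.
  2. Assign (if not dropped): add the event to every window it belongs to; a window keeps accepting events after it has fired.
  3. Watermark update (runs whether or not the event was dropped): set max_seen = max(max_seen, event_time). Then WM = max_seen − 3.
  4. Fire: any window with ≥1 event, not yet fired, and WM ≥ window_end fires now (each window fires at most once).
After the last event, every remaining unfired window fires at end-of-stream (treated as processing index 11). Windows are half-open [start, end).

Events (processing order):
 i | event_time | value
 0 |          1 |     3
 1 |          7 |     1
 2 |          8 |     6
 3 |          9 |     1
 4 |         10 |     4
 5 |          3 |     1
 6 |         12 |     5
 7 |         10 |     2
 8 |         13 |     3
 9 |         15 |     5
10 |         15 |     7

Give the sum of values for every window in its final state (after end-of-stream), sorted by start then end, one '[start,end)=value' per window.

i=0 t=1 v=3: → [1,6); WM=-2
i=1 t=7 v=1: → [7,12); WM=4
i=2 t=8 v=6: → [7,13); WM=5
i=3 t=9 v=1: → [7,14); WM=6
i=4 t=10 v=4: → [7,15); WM=7
i=5 t=3 v=1: DROP (t<7-3); WM=7
i=6 t=12 v=5: → [7,17); WM=9
i=7 t=10 v=2: → [7,17); WM=9
i=8 t=13 v=3: → [7,18); WM=10
i=9 t=15 v=5: → [7,20); WM=12
i=10 t=15 v=7: → [7,20); WM=12

[1,6)=3 [7,20)=34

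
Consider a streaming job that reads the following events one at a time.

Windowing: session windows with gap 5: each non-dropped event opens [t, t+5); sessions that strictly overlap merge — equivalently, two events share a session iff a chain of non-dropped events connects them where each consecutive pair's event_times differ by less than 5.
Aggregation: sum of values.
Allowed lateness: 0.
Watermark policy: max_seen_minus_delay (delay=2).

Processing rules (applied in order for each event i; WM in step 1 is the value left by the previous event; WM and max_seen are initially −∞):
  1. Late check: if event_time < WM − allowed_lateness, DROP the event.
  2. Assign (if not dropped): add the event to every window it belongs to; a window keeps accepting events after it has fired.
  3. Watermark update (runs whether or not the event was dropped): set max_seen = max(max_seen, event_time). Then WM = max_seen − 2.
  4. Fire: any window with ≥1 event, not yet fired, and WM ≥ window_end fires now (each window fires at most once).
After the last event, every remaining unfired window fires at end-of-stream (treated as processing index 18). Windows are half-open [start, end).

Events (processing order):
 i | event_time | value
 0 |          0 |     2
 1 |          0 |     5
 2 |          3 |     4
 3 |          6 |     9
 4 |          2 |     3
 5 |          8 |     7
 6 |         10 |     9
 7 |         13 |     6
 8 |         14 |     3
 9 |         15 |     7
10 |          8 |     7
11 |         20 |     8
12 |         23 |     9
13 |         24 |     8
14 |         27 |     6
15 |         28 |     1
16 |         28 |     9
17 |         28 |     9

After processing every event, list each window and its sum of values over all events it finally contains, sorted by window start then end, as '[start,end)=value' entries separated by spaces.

i=0 t=0 v=2: → [0,5); WM=-2
i=1 t=0 v=5: → [0,5); WM=-2
i=2 t=3 v=4: → [0,8); WM=1
i=3 t=6 v=9: → [0,11); WM=4
i=4 t=2 v=3: DROP (t<4-0); WM=4
i=5 t=8 v=7: → [0,13); WM=6
i=6 t=10 v=9: → [0,15); WM=8
i=7 t=13 v=6: → [0,18); WM=11
i=8 t=14 v=3: → [0,19); WM=12
i=9 t=15 v=7: → [0,20); WM=13
i=10 t=8 v=7: DROP (t<13-0); WM=13
i=11 t=20 v=8: → [20,25); WM=18
i=12 t=23 v=9: → [20,28); WM=21
i=13 t=24 v=8: → [20,29); WM=22
i=14 t=27 v=6: → [20,32); WM=25
i=15 t=28 v=1: → [20,33); WM=26
i=16 t=28 v=9: → [20,33); WM=26
i=17 t=28 v=9: → [20,33); WM=26

[0,20)=52 [20,33)=50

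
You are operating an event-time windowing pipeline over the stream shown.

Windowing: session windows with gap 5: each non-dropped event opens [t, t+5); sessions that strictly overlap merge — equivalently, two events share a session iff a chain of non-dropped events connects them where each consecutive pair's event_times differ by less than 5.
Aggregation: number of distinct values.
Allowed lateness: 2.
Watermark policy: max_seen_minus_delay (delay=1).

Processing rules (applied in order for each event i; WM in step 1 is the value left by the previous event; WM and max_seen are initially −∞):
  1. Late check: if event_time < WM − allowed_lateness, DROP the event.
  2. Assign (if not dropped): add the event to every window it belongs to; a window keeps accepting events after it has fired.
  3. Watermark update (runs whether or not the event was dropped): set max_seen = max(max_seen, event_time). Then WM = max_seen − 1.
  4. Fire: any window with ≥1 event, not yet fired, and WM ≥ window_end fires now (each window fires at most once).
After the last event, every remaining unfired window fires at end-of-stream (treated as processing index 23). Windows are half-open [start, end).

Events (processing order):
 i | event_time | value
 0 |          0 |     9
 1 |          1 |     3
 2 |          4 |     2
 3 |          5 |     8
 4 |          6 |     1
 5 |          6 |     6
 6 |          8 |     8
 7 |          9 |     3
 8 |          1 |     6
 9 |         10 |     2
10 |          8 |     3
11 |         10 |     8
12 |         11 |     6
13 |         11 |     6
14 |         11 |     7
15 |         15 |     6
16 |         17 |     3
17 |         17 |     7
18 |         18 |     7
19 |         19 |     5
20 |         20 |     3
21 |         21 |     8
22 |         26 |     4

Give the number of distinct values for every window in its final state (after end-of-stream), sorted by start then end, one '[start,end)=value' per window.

[0,26)=8 [26,31)=1

i=0 t=0 v=9: → [0,5); WM=-1
i=1 t=1 v=3: → [0,6); WM=0
i=2 t=4 v=2: → [0,9); WM=3
i=3 t=5 v=8: → [0,10); WM=4
i=4 t=6 v=1: → [0,11); WM=5
i=5 t=6 v=6: → [0,11); WM=5
i=6 t=8 v=8: → [0,13); WM=7
i=7 t=9 v=3: → [0,14); WM=8
i=8 t=1 v=6: DROP (t<8-2); WM=8
i=9 t=10 v=2: → [0,15); WM=9
i=10 t=8 v=3: → [0,15); WM=9
i=11 t=10 v=8: → [0,15); WM=9
i=12 t=11 v=6: → [0,16); WM=10
i=13 t=11 v=6: → [0,16); WM=10
i=14 t=11 v=7: → [0,16); WM=10
i=15 t=15 v=6: → [0,20); WM=14
i=16 t=17 v=3: → [0,22); WM=16
i=17 t=17 v=7: → [0,22); WM=16
i=18 t=18 v=7: → [0,23); WM=17
i=19 t=19 v=5: → [0,24); WM=18
i=20 t=20 v=3: → [0,25); WM=19
i=21 t=21 v=8: → [0,26); WM=20
i=22 t=26 v=4: → [26,31); WM=25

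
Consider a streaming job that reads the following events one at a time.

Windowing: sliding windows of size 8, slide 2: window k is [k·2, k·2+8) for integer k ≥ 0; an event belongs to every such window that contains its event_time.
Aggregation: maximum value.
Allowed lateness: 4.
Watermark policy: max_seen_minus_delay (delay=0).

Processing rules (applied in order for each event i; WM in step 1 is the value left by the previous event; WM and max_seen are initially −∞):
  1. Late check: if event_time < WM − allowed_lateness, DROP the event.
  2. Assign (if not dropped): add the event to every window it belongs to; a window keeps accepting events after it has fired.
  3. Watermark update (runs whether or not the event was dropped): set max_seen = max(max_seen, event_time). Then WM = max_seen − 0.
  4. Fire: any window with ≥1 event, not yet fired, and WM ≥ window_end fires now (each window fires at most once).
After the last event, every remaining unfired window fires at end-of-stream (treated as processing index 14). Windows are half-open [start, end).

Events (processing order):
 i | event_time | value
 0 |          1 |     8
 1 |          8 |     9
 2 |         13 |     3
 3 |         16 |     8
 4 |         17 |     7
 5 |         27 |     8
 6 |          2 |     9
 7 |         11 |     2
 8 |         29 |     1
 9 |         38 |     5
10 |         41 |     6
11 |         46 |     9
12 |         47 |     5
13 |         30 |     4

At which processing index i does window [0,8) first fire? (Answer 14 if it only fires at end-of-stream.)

1

i=0 t=1 v=8: → [0,8); WM=1
i=1 t=8 v=9: → [8,16),[6,14),[4,12),[2,10); WM=8; [0,8) fires=8
i=2 t=13 v=3: → [12,20),[10,18),[8,16),[6,14); WM=13; [2,10) fires=9 [4,12) fires=9
i=3 t=16 v=8: → [16,24),[14,22),[12,20),[10,18); WM=16; [6,14) fires=9 [8,16) fires=9
i=4 t=17 v=7: → [16,24),[14,22),[12,20),[10,18); WM=17
i=5 t=27 v=8: → [26,34),[24,32),[22,30),[20,28); WM=27; [10,18) fires=8 [12,20) fires=8 [14,22) fires=8 [16,24) fires=8
i=6 t=2 v=9: DROP (t<27-4); WM=27
i=7 t=11 v=2: DROP (t<27-4); WM=27
i=8 t=29 v=1: → [28,36),[26,34),[24,32),[22,30); WM=29; [20,28) fires=8
i=9 t=38 v=5: → [38,46),[36,44),[34,42),[32,40); WM=38; [22,30) fires=8 [24,32) fires=8 [26,34) fires=8 [28,36) fires=1
i=10 t=41 v=6: → [40,48),[38,46),[36,44),[34,42); WM=41; [32,40) fires=5
i=11 t=46 v=9: → [46,54),[44,52),[42,50),[40,48); WM=46; [34,42) fires=6 [36,44) fires=6 [38,46) fires=6
i=12 t=47 v=5: → [46,54),[44,52),[42,50),[40,48); WM=47
i=13 t=30 v=4: DROP (t<47-4); WM=47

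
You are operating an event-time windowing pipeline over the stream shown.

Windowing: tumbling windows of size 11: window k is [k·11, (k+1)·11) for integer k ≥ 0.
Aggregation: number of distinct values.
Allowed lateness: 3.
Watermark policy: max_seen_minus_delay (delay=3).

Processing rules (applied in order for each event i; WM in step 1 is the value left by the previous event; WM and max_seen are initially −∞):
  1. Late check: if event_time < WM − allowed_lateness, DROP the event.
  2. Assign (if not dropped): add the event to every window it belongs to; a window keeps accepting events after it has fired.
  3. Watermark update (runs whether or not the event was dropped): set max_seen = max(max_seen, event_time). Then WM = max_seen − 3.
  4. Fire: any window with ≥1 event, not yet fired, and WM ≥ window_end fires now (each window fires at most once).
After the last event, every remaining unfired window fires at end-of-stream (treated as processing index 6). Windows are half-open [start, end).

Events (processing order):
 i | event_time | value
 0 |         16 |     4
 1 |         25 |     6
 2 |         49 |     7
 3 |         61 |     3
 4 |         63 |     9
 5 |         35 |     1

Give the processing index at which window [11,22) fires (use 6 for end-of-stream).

1

i=0 t=16 v=4: → [11,22); WM=13
i=1 t=25 v=6: → [22,33); WM=22; [11,22) fires=1
i=2 t=49 v=7: → [44,55); WM=46; [22,33) fires=1
i=3 t=61 v=3: → [55,66); WM=58; [44,55) fires=1
i=4 t=63 v=9: → [55,66); WM=60
i=5 t=35 v=1: DROP (t<60-3); WM=60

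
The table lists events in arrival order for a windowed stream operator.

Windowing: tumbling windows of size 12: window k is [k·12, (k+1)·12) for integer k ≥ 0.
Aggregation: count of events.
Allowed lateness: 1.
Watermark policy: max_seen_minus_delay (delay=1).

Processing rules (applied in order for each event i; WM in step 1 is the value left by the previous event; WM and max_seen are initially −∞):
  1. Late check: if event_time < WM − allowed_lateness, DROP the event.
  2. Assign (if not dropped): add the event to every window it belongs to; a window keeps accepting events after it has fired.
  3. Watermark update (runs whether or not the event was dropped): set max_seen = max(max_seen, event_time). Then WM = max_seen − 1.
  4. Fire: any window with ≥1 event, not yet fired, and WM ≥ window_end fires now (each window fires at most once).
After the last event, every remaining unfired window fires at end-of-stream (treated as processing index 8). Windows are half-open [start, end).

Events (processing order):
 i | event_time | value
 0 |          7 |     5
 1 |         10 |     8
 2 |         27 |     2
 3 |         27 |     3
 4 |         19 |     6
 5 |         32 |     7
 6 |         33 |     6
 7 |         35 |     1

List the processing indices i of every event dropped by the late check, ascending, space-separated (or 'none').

4

i=0 t=7 v=5: → [0,12); WM=6
i=1 t=10 v=8: → [0,12); WM=9
i=2 t=27 v=2: → [24,36); WM=26; [0,12) fires=2
i=3 t=27 v=3: → [24,36); WM=26
i=4 t=19 v=6: DROP (t<26-1); WM=26
i=5 t=32 v=7: → [24,36); WM=31
i=6 t=33 v=6: → [24,36); WM=32
i=7 t=35 v=1: → [24,36); WM=34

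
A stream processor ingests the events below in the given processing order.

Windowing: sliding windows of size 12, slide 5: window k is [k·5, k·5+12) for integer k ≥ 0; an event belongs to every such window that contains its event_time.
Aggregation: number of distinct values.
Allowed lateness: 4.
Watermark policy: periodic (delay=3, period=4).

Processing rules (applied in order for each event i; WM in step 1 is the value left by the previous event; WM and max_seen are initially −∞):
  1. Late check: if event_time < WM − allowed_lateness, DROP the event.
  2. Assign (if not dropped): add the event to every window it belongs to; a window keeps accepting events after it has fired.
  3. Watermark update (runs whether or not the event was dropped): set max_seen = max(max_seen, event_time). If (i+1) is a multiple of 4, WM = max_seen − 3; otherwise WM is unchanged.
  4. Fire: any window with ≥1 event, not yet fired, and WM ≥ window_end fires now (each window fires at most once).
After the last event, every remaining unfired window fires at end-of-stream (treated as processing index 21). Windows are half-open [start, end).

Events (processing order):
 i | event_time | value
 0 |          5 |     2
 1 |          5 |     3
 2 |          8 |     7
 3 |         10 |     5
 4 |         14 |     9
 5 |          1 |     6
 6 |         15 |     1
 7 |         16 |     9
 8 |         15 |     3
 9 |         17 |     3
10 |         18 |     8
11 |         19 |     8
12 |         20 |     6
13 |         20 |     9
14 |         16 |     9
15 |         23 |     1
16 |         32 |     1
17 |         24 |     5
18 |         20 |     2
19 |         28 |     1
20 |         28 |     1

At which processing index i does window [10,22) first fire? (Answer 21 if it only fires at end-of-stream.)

i=0 t=5 v=2: → [5,17),[0,12); WM=−∞
i=1 t=5 v=3: → [5,17),[0,12); WM=−∞
i=2 t=8 v=7: → [5,17),[0,12); WM=−∞
i=3 t=10 v=5: → [10,22),[5,17),[0,12); WM=7
i=4 t=14 v=9: → [10,22),[5,17); WM=7
i=5 t=1 v=6: DROP (t<7-4); WM=7
i=6 t=15 v=1: → [15,27),[10,22),[5,17); WM=7
i=7 t=16 v=9: → [15,27),[10,22),[5,17); WM=13; [0,12) fires=4
i=8 t=15 v=3: → [15,27),[10,22),[5,17); WM=13
i=9 t=17 v=3: → [15,27),[10,22); WM=13
i=10 t=18 v=8: → [15,27),[10,22); WM=13
i=11 t=19 v=8: → [15,27),[10,22); WM=16
i=12 t=20 v=6: → [20,32),[15,27),[10,22); WM=16
i=13 t=20 v=9: → [20,32),[15,27),[10,22); WM=16
i=14 t=16 v=9: → [15,27),[10,22),[5,17); WM=16
i=15 t=23 v=1: → [20,32),[15,27); WM=20; [5,17) fires=6
i=16 t=32 v=1: → [30,42),[25,37); WM=20
i=17 t=24 v=5: → [20,32),[15,27); WM=20
i=18 t=20 v=2: → [20,32),[15,27),[10,22); WM=20
i=19 t=28 v=1: → [25,37),[20,32); WM=29; [10,22) fires=7 [15,27) fires=7
i=20 t=28 v=1: → [25,37),[20,32); WM=29

19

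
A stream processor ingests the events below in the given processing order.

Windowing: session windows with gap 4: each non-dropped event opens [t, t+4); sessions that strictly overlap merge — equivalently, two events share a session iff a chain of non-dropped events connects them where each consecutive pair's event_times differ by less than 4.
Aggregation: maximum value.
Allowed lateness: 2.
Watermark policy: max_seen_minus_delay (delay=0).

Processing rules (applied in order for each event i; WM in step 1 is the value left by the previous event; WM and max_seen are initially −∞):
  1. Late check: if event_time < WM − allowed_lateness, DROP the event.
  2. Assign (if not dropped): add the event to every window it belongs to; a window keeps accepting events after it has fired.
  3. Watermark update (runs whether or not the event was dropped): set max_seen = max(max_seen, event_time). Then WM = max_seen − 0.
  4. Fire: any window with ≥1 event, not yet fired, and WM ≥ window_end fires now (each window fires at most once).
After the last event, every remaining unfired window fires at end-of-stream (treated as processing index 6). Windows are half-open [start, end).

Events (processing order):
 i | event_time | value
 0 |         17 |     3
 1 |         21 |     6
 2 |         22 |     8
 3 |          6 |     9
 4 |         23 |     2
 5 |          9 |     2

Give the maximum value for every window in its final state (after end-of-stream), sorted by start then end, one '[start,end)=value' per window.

[17,21)=3 [21,27)=8

i=0 t=17 v=3: → [17,21); WM=17
i=1 t=21 v=6: → [21,25); WM=21
i=2 t=22 v=8: → [21,26); WM=22
i=3 t=6 v=9: DROP (t<22-2); WM=22
i=4 t=23 v=2: → [21,27); WM=23
i=5 t=9 v=2: DROP (t<23-2); WM=23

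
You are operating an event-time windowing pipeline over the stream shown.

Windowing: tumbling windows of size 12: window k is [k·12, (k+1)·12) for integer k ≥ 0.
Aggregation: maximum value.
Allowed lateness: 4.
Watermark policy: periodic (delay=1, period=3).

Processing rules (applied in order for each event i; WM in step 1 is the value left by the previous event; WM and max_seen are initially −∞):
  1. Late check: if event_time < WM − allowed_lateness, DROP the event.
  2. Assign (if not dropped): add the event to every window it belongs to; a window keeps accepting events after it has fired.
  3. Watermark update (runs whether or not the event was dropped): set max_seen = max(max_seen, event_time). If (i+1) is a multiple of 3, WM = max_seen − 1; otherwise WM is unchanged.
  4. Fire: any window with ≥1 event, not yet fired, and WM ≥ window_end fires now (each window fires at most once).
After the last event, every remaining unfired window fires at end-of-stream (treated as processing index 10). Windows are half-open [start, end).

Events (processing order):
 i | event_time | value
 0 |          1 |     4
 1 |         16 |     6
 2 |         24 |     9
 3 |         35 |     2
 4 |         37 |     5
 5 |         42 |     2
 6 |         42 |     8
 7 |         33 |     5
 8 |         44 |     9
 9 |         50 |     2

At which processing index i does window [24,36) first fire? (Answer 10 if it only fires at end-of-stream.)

i=0 t=1 v=4: → [0,12); WM=−∞
i=1 t=16 v=6: → [12,24); WM=−∞
i=2 t=24 v=9: → [24,36); WM=23; [0,12) fires=4
i=3 t=35 v=2: → [24,36); WM=23
i=4 t=37 v=5: → [36,48); WM=23
i=5 t=42 v=2: → [36,48); WM=41; [12,24) fires=6 [24,36) fires=9
i=6 t=42 v=8: → [36,48); WM=41
i=7 t=33 v=5: DROP (t<41-4); WM=41
i=8 t=44 v=9: → [36,48); WM=43
i=9 t=50 v=2: → [48,60); WM=43

5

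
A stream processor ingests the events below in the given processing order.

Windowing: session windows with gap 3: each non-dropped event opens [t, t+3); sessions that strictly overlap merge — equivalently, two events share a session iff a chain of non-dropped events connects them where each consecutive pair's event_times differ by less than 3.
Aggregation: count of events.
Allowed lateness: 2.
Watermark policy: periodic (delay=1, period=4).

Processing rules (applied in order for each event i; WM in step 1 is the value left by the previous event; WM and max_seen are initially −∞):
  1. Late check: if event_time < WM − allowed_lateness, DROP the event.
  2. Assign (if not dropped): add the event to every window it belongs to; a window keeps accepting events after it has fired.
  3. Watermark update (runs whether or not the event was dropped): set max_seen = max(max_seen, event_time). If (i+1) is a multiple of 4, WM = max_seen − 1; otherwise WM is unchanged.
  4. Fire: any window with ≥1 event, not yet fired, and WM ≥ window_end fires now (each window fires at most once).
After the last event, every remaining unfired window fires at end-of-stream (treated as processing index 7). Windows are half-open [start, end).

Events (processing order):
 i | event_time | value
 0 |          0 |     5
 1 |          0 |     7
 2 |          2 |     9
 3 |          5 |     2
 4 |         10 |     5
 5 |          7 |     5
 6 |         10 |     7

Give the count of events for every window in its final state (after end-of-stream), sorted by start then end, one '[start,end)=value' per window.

[0,5)=3 [5,10)=2 [10,13)=2

i=0 t=0 v=5: → [0,3); WM=−∞
i=1 t=0 v=7: → [0,3); WM=−∞
i=2 t=2 v=9: → [0,5); WM=−∞
i=3 t=5 v=2: → [5,8); WM=4
i=4 t=10 v=5: → [10,13); WM=4
i=5 t=7 v=5: → [5,10); WM=4
i=6 t=10 v=7: → [10,13); WM=4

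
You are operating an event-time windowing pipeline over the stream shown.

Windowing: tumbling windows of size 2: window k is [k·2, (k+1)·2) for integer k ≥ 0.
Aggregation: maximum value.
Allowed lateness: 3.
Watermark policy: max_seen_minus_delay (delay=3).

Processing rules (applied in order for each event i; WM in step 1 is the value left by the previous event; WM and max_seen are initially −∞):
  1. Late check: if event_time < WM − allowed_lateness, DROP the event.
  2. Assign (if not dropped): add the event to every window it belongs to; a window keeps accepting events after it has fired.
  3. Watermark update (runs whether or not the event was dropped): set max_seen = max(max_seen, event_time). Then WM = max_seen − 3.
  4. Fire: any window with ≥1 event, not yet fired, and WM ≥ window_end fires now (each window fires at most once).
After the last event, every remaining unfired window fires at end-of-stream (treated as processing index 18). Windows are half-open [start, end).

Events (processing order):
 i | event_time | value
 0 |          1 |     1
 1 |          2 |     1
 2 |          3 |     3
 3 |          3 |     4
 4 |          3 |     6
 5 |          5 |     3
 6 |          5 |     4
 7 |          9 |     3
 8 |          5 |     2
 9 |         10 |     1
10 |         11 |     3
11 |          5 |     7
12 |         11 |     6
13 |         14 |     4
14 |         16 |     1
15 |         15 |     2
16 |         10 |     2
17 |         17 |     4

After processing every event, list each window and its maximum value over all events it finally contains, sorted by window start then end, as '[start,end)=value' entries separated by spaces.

[0,2)=1 [2,4)=6 [4,6)=7 [8,10)=3 [10,12)=6 [14,16)=4 [16,18)=4

i=0 t=1 v=1: → [0,2); WM=-2
i=1 t=2 v=1: → [2,4); WM=-1
i=2 t=3 v=3: → [2,4); WM=0
i=3 t=3 v=4: → [2,4); WM=0
i=4 t=3 v=6: → [2,4); WM=0
i=5 t=5 v=3: → [4,6); WM=2; [0,2) fires=1
i=6 t=5 v=4: → [4,6); WM=2
i=7 t=9 v=3: → [8,10); WM=6; [2,4) fires=6 [4,6) fires=4
i=8 t=5 v=2: → [4,6); WM=6
i=9 t=10 v=1: → [10,12); WM=7
i=10 t=11 v=3: → [10,12); WM=8
i=11 t=5 v=7: → [4,6); WM=8
i=12 t=11 v=6: → [10,12); WM=8
i=13 t=14 v=4: → [14,16); WM=11; [8,10) fires=3
i=14 t=16 v=1: → [16,18); WM=13; [10,12) fires=6
i=15 t=15 v=2: → [14,16); WM=13
i=16 t=10 v=2: → [10,12); WM=13
i=17 t=17 v=4: → [16,18); WM=14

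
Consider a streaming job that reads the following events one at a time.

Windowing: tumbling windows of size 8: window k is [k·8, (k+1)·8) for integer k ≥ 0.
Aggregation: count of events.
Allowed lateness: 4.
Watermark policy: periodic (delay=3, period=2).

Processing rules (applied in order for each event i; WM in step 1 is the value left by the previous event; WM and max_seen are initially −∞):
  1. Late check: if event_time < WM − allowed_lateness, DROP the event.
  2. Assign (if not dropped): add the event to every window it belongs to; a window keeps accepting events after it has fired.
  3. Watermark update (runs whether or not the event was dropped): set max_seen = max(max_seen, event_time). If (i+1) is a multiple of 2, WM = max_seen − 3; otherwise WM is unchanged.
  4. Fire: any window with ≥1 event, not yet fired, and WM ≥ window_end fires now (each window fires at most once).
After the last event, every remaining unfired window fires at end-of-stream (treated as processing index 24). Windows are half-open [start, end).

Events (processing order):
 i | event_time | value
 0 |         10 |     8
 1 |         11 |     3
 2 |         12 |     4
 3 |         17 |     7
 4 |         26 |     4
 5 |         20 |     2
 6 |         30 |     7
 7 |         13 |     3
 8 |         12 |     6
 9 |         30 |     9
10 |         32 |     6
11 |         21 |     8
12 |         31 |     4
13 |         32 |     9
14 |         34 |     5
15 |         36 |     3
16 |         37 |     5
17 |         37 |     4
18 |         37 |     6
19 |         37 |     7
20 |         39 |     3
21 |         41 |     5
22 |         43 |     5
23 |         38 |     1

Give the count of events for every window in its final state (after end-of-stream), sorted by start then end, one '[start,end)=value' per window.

i=0 t=10 v=8: → [8,16); WM=−∞
i=1 t=11 v=3: → [8,16); WM=8
i=2 t=12 v=4: → [8,16); WM=8
i=3 t=17 v=7: → [16,24); WM=14
i=4 t=26 v=4: → [24,32); WM=14
i=5 t=20 v=2: → [16,24); WM=23; [8,16) fires=3
i=6 t=30 v=7: → [24,32); WM=23
i=7 t=13 v=3: DROP (t<23-4); WM=27; [16,24) fires=2
i=8 t=12 v=6: DROP (t<27-4); WM=27
i=9 t=30 v=9: → [24,32); WM=27
i=10 t=32 v=6: → [32,40); WM=27
i=11 t=21 v=8: DROP (t<27-4); WM=29
i=12 t=31 v=4: → [24,32); WM=29
i=13 t=32 v=9: → [32,40); WM=29
i=14 t=34 v=5: → [32,40); WM=29
i=15 t=36 v=3: → [32,40); WM=33; [24,32) fires=4
i=16 t=37 v=5: → [32,40); WM=33
i=17 t=37 v=4: → [32,40); WM=34
i=18 t=37 v=6: → [32,40); WM=34
i=19 t=37 v=7: → [32,40); WM=34
i=20 t=39 v=3: → [32,40); WM=34
i=21 t=41 v=5: → [40,48); WM=38
i=22 t=43 v=5: → [40,48); WM=38
i=23 t=38 v=1: → [32,40); WM=40; [32,40) fires=10

[8,16)=3 [16,24)=2 [24,32)=4 [32,40)=10 [40,48)=2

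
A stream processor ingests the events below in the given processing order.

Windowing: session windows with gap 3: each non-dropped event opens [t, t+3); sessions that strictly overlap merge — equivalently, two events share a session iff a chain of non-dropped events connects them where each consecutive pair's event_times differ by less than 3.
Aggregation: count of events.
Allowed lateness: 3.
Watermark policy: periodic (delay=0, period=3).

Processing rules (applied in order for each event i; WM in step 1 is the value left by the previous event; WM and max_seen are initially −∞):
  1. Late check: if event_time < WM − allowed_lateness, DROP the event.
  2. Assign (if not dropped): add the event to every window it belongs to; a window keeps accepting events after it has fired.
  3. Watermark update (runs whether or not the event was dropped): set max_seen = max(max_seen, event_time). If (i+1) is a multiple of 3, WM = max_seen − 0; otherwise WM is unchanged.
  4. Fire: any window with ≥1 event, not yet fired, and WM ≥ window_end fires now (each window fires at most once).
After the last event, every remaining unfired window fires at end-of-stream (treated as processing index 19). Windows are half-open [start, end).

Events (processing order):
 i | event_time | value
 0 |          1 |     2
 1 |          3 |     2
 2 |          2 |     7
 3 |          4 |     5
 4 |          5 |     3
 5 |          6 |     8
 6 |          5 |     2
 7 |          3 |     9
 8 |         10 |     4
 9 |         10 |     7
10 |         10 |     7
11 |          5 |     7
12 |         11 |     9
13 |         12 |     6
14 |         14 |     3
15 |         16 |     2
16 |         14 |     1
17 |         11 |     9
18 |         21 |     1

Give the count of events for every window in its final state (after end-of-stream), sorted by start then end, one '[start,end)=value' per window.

[1,9)=8 [10,19)=9 [21,24)=1

i=0 t=1 v=2: → [1,4); WM=−∞
i=1 t=3 v=2: → [1,6); WM=−∞
i=2 t=2 v=7: → [1,6); WM=3
i=3 t=4 v=5: → [1,7); WM=3
i=4 t=5 v=3: → [1,8); WM=3
i=5 t=6 v=8: → [1,9); WM=6
i=6 t=5 v=2: → [1,9); WM=6
i=7 t=3 v=9: → [1,9); WM=6
i=8 t=10 v=4: → [10,13); WM=10
i=9 t=10 v=7: → [10,13); WM=10
i=10 t=10 v=7: → [10,13); WM=10
i=11 t=5 v=7: DROP (t<10-3); WM=10
i=12 t=11 v=9: → [10,14); WM=10
i=13 t=12 v=6: → [10,15); WM=10
i=14 t=14 v=3: → [10,17); WM=14
i=15 t=16 v=2: → [10,19); WM=14
i=16 t=14 v=1: → [10,19); WM=14
i=17 t=11 v=9: → [10,19); WM=16
i=18 t=21 v=1: → [21,24); WM=16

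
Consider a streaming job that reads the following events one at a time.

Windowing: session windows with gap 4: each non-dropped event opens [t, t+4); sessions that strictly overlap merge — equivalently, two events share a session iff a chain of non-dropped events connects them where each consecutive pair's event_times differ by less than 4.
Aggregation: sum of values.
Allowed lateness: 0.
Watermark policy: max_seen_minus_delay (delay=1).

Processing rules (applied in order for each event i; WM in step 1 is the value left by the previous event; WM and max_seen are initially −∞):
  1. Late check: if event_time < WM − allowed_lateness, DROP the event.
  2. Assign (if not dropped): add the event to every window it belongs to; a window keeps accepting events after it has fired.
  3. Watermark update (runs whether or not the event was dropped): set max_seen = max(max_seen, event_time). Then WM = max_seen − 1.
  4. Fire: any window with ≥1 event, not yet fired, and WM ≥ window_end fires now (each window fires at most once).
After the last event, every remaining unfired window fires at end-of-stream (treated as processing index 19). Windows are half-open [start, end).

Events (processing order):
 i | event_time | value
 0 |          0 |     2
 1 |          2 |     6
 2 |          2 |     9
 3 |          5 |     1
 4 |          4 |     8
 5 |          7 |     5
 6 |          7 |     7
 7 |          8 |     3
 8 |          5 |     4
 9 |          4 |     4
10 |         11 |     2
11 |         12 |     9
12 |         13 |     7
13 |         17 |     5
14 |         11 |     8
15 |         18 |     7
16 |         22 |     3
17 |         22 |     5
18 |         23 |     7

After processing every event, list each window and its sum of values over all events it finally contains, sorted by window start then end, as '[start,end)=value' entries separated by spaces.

i=0 t=0 v=2: → [0,4); WM=-1
i=1 t=2 v=6: → [0,6); WM=1
i=2 t=2 v=9: → [0,6); WM=1
i=3 t=5 v=1: → [0,9); WM=4
i=4 t=4 v=8: → [0,9); WM=4
i=5 t=7 v=5: → [0,11); WM=6
i=6 t=7 v=7: → [0,11); WM=6
i=7 t=8 v=3: → [0,12); WM=7
i=8 t=5 v=4: DROP (t<7-0); WM=7
i=9 t=4 v=4: DROP (t<7-0); WM=7
i=10 t=11 v=2: → [0,15); WM=10
i=11 t=12 v=9: → [0,16); WM=11
i=12 t=13 v=7: → [0,17); WM=12
i=13 t=17 v=5: → [17,21); WM=16
i=14 t=11 v=8: DROP (t<16-0); WM=16
i=15 t=18 v=7: → [17,22); WM=17
i=16 t=22 v=3: → [22,26); WM=21
i=17 t=22 v=5: → [22,26); WM=21
i=18 t=23 v=7: → [22,27); WM=22

[0,17)=59 [17,22)=12 [22,27)=15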